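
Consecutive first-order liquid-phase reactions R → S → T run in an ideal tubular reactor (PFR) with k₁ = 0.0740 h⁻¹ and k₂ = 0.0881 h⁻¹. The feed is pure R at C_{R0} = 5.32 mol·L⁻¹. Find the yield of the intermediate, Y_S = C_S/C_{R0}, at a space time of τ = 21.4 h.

0.281

For first-order series with pure R initially, C_S(τ) = k₁C_{R0}/(k₂−k₁)·(e^(−k₁τ) − e^(−k₂τ)).
e^(−k₁τ) = e^(−0.0740×21.4) = e^(−1.584) = 0.2052; e^(−k₂τ) = e^(−1.885) = 0.1518.
C_S = 0.0740×5.32/(0.0881−0.0740) × (0.2052−0.1518) = 27.92×0.05346 = 1.493 mol·L⁻¹.
Y_S = C_S/C_{R0} = 1.493/5.32 = 0.281.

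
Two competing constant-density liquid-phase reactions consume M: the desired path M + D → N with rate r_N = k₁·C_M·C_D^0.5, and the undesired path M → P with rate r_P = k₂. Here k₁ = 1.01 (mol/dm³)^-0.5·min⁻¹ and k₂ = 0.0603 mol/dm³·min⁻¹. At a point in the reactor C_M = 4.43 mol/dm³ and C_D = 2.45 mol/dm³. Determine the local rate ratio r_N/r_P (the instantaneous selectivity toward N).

S_{N/P} = r_N/r_P = (k₁·C_M·C_D^0.5)/(k₂) = (k₁/k₂)·C_M·C_D^0.5.
= (1.01×4.430×2.450^0.5) / (0.0603) = 7.003/0.06030 = 116.
Since the desired path is higher order in M, keeping C_M high (PFR or concentrated feed) favours N.

116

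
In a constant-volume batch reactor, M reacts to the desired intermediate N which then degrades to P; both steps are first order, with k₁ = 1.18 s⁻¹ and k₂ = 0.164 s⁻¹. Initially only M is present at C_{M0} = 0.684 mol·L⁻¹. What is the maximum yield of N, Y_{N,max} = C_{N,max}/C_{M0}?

Evaluating C_N at t_opt = ln(k₂/k₁)/(k₂−k₁) gives C_{N,max}/C_{M0} = (k₁/k₂)^[k₂/(k₂−k₁)].
= (1.18/0.164)^(0.164/(0.164−1.18)) = (7.195)^(-0.1614) = 0.7272.

0.727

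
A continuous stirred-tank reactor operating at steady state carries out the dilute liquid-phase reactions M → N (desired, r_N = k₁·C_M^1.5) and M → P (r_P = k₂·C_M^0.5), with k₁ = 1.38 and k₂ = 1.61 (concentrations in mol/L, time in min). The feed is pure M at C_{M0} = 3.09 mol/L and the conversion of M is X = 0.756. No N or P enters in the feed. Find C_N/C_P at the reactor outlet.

Exit C_M = C_{M0}(1−X) = 3.09×0.244 = 0.7540 mol/L.
Rates in a CSTR are evaluated at the outlet concentration: r_N = 1.38×0.7540^1.5 = 0.9034, r_P = 1.61×0.7540^0.5 = 1.398.
Overall selectivity = C_N/C_P = r_Nτ/(r_Pτ) = r_N/r_P = 0.646.

0.646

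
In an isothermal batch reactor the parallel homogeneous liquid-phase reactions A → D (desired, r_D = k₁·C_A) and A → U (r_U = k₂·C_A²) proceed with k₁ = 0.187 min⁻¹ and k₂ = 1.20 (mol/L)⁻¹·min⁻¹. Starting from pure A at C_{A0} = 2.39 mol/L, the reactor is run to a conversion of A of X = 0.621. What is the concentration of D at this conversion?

C_A = C_{A0}(1−X) = 0.9058 mol/L.
Along a PFR/batch, dC_D/dC_A = −r_D/(r_D+r_U) = −k₁/(k₁+k₂·C_A).
Integrating from C_{A0} to C_A: C_D = (0.187/1.20)·ln[(0.187+1.20·2.39)/(0.187+1.20·0.906)] = 0.1558·ln(3.055/1.274) = 0.1363 mol/L.

0.136 mol/L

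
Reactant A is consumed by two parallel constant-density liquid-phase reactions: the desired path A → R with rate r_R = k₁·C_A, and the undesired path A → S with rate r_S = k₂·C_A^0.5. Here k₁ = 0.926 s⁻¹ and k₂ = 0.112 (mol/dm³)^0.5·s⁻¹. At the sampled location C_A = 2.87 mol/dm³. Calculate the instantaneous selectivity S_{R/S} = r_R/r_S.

S_{R/S} = r_R/r_S = (k₁·C_A)/(k₂·C_A^0.5) = (k₁/k₂)·C_A^0.5.
= (0.926×2.870) / (0.112×2.870^0.5) = 2.658/0.1897 = 14.0.

14.0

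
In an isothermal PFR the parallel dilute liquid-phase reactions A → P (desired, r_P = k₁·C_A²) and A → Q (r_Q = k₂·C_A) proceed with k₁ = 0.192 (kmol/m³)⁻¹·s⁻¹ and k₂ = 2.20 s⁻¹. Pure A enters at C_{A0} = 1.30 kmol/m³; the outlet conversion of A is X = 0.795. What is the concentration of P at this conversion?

C_A = C_{A0}(1−X) = 0.2665 kmol/m³.
Along a PFR/batch, dC_Q/dC_A = −r_Q/(r_P+r_Q) = −k₂/(k₂+k₁·C_A).
Integrating from C_{A0} to C_A: C_Q = (2.20/0.192)·ln[(2.20+0.192·1.30)/(2.20+0.192·0.266)] = 11.46·ln(2.450/2.251) = 0.9679 kmol/m³.
Then C_P = (C_{A0}−C_A) − C_Q = 1.034 − 0.9679 = 0.06555 kmol/m³.

0.0656 kmol/m³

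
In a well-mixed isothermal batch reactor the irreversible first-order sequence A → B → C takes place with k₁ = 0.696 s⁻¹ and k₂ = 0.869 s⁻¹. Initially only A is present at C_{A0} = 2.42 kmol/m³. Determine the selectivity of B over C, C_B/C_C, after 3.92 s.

0.161

The intermediate concentration in a first-order A→B→C sequence is C_B = k₁C_{A0}(e^(−k₁t) − e^(−k₂t))/(k₂−k₁).
e^(−k₁t) = e^(−0.696×3.92) = e^(−2.728) = 0.06533; e^(−k₂t) = e^(−3.406) = 0.03316.
C_B = 0.696×2.42/(0.869−0.696) × (0.06533−0.03316) = 9.736×0.03217 = 0.3132 kmol/m³.
C_A = C_{A0}e^(−k₁t) = 0.1581 kmol/m³, so C_C = C_{A0}−C_A−C_B = 1.949 kmol/m³; C_B/C_C = 0.161.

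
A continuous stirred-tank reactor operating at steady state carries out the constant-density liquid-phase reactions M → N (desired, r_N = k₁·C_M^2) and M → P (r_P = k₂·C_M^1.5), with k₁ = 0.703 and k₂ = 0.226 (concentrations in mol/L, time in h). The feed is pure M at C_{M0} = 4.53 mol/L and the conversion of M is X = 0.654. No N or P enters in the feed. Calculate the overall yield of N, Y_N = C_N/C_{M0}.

0.520

Exit C_M = C_{M0}(1−X) = 4.53×0.346 = 1.567 mol/L.
Rates in a CSTR are evaluated at the outlet concentration: r_N = 0.703×1.567^2 = 1.727, r_P = 0.226×1.567^1.5 = 0.4435.
Fraction of consumed M going to N: r_N/(r_N+r_P) = 0.7957.
C_N = 0.7957·C_{M0}·X = 0.7957×4.53×0.654 = 2.36 mol/L; Y_N = C_N/C_{M0} = 0.520.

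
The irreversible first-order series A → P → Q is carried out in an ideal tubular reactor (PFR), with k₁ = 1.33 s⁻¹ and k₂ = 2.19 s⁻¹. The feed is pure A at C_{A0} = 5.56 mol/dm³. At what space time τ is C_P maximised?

Setting dC_P/dτ = 0 gives τ_opt = ln(k₂/k₁)/(k₂−k₁).
= ln(2.19/1.33)/(2.19−1.33) = ln(1.647)/0.8600 = 0.4987/0.8600 = 0.580 s.

0.580 s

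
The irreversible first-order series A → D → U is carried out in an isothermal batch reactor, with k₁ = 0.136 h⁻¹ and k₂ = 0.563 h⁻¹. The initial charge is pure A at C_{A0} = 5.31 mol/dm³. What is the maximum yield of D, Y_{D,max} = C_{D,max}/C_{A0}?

At the optimum, C_{D,max}/C_{A0} = (k₁/k₂)^[k₂/(k₂−k₁)].
= (0.136/0.563)^(0.563/(0.563−0.136)) = (0.2416)^(1.319) = 0.1536.

0.154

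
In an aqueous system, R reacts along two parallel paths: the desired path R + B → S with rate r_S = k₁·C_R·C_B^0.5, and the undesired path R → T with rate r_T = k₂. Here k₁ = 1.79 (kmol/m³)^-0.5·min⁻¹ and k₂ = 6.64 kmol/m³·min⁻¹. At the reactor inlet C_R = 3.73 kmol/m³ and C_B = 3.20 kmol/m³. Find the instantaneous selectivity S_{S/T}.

S_{S/T} = r_S/r_T = (k₁·C_R·C_B^0.5)/(k₂) = (k₁/k₂)·C_R·C_B^0.5.
= (1.79×3.730×3.200^0.5) / (6.64) = 11.94/6.640 = 1.80.

1.80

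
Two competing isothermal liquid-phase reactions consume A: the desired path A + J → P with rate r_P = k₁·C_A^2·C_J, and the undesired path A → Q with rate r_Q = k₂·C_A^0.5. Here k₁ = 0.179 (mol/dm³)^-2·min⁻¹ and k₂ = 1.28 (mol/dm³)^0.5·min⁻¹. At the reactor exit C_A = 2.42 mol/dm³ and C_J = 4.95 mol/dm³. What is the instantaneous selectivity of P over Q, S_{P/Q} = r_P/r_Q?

2.61

S_{P/Q} = r_P/r_Q = (k₁·C_A^2·C_J)/(k₂·C_A^0.5) = (k₁/k₂)·C_A^1.5·C_J.
= (0.179×2.420^2×4.950) / (1.28×2.420^0.5) = 5.189/1.991 = 2.61.
Since the desired path is higher order in A, keeping C_A high (PFR or concentrated feed) favours P.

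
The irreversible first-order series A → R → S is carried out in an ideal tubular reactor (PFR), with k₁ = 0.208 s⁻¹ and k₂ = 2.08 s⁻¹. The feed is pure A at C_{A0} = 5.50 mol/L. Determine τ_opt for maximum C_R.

1.23 s

For first-order series the maximum of C_R occurs at τ_opt = ln(k₂/k₁)/(k₂−k₁).
= ln(2.08/0.208)/(2.08−0.208) = ln(10.00)/1.872 = 2.303/1.872 = 1.23 s.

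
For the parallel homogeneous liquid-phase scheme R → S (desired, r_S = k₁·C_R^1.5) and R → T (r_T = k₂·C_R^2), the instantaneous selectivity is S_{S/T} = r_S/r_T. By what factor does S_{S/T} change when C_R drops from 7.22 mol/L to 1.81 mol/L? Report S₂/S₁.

S_{S/T} = (k₁/k₂)·C_R^-0.5, so S₂/S₁ = (C_{R,2}/C_{R,1})^-0.5.
= (1.81/7.22)^(-0.5) = (0.2507)^(-0.5) = 2.00.

2.00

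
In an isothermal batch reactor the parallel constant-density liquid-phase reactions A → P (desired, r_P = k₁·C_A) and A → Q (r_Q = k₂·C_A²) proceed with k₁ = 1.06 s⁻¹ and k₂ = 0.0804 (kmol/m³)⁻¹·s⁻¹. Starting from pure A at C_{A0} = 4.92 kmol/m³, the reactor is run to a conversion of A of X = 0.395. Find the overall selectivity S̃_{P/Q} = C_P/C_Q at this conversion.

C_A = C_{A0}(1−X) = 2.977 kmol/m³.
Along a PFR/batch, dC_P/dC_A = −r_P/(r_P+r_Q) = −k₁/(k₁+k₂·C_A).
Integrating from C_{A0} to C_A: C_P = (1.06/0.0804)·ln[(1.06+0.0804·4.92)/(1.06+0.0804·2.98)] = 13.18·ln(1.456/1.299) = 1.497 kmol/m³.
C_Q = (C_{A0}−C_A)−C_P = 0.4463 kmol/m³; S̃_{P/Q} = 1.497/0.4463 = 3.35.

3.35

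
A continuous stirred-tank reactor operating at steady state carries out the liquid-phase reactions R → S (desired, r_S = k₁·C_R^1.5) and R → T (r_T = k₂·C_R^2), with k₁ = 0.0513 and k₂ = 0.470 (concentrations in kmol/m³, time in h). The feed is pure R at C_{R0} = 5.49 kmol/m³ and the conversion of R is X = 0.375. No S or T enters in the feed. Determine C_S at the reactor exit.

0.115 kmol/m³

Exit C_R = C_{R0}(1−X) = 5.49×0.625 = 3.431 kmol/m³.
A CSTR operates uniformly at the exit composition, giving r_S = 0.3261 and r_T = 5.534 (each k·C_R^n at C_R = 3.431).
Fraction of consumed R going to S: r_S/(r_S+r_T) = 0.05565.
C_S = 0.05565·C_{R0}·X = 0.05565×5.49×0.375 = 0.115 kmol/m³.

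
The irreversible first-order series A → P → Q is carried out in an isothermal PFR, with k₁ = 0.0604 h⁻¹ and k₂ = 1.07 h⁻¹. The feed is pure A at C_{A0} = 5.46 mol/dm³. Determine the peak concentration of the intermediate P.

Evaluating C_P at τ_opt = ln(k₂/k₁)/(k₂−k₁) gives C_{P,max}/C_{A0} = (k₁/k₂)^[k₂/(k₂−k₁)].
= (0.0604/1.07)^(1.07/(1.07−0.0604)) = (0.05645)^(1.060) = 0.04753.
C_{P,max} = 0.04753×5.46 = 0.260 mol/dm³.

0.260 mol/dm³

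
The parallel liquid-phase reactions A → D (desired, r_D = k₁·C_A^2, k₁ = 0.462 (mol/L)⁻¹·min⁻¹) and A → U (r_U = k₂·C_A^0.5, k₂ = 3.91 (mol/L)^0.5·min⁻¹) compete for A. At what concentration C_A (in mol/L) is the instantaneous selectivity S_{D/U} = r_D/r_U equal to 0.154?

1.19 mol/L

S_{D/U} = (k₁/k₂)·C_A^1.5 ⇒ C_A = (S·k₂/k₁)^(1/1.5).
= (0.154×3.91/0.462)^(0.6667) = (1.303)^(0.6667) = 1.19 mol/L.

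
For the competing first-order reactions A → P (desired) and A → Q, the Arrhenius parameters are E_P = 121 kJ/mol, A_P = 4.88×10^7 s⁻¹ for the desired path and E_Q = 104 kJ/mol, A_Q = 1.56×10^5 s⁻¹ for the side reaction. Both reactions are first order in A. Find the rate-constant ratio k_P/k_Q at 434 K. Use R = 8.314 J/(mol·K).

2.81

With equal orders, S_{P/Q} = k_P/k_Q = (A_P/A_Q)·exp[(E_Q−E_P)/(RT)].
(E_Q−E_P)/(RT) = (104−121)×10³/(8.314×434) = -17000/3608 = -4.711.
k_P/k_Q = (4.88×10^7/1.56×10^5)·exp(-4.711) = 312.8 × 0.008992 = 2.81.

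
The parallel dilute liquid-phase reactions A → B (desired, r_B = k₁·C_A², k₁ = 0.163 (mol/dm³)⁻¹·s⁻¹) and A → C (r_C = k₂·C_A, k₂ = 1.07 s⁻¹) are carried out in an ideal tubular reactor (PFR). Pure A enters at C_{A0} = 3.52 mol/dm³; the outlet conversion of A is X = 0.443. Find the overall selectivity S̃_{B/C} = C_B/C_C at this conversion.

C_A = C_{A0}(1−X) = 1.961 mol/dm³.
Along a PFR/batch, dC_C/dC_A = −r_C/(r_B+r_C) = −k₂/(k₂+k₁·C_A).
Integrating from C_{A0} to C_A: C_C = (1.07/0.163)·ln[(1.07+0.163·3.52)/(1.07+0.163·1.96)] = 6.564·ln(1.644/1.390) = 1.103 mol/dm³.
Then C_B = (C_{A0}−C_A) − C_C = 1.559 − 1.103 = 0.4567 mol/dm³.
S̃_{B/C} = C_B/C_C = 0.4567/1.103 = 0.414.

0.414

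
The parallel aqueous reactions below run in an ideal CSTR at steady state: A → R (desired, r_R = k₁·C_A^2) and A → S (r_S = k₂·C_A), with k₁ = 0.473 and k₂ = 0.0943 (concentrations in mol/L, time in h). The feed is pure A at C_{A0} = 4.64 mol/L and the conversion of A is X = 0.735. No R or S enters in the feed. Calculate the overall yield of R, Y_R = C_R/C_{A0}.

Exit C_A = C_{A0}(1−X) = 4.64×0.265 = 1.230 mol/L.
A CSTR operates uniformly at the exit composition, giving r_R = 0.7151 and r_S = 0.1160 (each k·C_A^n at C_A = 1.230).
Fraction of consumed A going to R: r_R/(r_R+r_S) = 0.8605.
C_R = 0.8605·C_{A0}·X = 0.8605×4.64×0.735 = 2.93 mol/L; Y_R = C_R/C_{A0} = 0.632.

0.632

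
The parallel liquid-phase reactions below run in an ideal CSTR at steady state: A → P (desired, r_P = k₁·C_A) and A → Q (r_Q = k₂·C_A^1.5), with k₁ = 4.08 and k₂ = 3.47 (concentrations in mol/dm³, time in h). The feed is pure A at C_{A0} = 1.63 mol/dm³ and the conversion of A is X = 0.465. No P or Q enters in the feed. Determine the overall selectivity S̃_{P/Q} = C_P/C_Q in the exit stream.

Exit C_A = C_{A0}(1−X) = 1.63×0.535 = 0.8720 mol/dm³.
A CSTR operates uniformly at the exit composition, giving r_P = 3.558 and r_Q = 2.826 (each k·C_A^n at C_A = 0.8720).
Overall selectivity = C_P/C_Q = r_Pτ/(r_Qτ) = r_P/r_Q = 1.26.

1.26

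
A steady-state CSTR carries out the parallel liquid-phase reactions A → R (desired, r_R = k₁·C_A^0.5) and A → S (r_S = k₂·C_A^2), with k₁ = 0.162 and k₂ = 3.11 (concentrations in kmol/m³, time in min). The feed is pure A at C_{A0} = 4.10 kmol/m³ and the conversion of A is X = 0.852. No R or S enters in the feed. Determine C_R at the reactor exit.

Exit C_A = C_{A0}(1−X) = 4.10×0.148 = 0.6068 kmol/m³.
Rates in a CSTR are evaluated at the outlet concentration: r_R = 0.162×0.6068^0.5 = 0.1262, r_S = 3.11×0.6068^2 = 1.145.
Fraction of consumed A going to R: r_R/(r_R+r_S) = 0.09926.
C_R = 0.09926·C_{A0}·X = 0.09926×4.10×0.852 = 0.347 kmol/m³.

0.347 kmol/m³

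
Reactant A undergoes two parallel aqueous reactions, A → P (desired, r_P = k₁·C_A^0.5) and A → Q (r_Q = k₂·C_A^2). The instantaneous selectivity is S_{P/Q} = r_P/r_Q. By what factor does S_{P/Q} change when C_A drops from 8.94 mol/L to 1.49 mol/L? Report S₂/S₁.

S_{P/Q} = (k₁/k₂)·C_A^-1.5, so S₂/S₁ = (C_{A,2}/C_{A,1})^-1.5.
= (1.49/8.94)^(-1.5) = (0.1667)^(-1.5) = 14.7.

14.7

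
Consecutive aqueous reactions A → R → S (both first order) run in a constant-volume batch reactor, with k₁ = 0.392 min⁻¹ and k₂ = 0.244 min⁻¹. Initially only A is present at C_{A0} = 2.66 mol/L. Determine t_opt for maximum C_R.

3.20 min

The intermediate peaks when r₁ = r₂, i.e. k₁e^(−k₁t) = k₂e^(−k₂t), giving t_opt = ln(k₂/k₁)/(k₂−k₁).
= ln(0.244/0.392)/(0.244−0.392) = ln(0.6224)/-0.1480 = -0.4741/-0.1480 = 3.20 min.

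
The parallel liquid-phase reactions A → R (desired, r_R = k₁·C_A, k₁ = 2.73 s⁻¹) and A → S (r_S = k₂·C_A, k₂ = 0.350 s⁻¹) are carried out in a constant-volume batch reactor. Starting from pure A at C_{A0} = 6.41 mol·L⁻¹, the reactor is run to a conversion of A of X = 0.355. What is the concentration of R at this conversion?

C_A = C_{A0}(1−X) = 4.134 mol·L⁻¹.
Both paths are first order in A, so the instantaneous fraction to R is constant: dC_R/d(−C_A) = k₁/(k₁+k₂) = 0.8864.
C_R = 0.8864·(C_{A0}−C_A) = 0.8864×2.276 = 2.02 mol·L⁻¹.

2.02 mol·L⁻¹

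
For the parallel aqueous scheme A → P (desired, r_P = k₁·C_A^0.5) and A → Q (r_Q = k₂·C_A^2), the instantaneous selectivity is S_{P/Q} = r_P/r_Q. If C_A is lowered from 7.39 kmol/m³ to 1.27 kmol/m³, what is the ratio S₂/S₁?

14.0

S_{P/Q} = (k₁/k₂)·C_A^-1.5, so S₂/S₁ = (C_{A,2}/C_{A,1})^-1.5.
= (1.27/7.39)^(-1.5) = (0.1719)^(-1.5) = 14.0.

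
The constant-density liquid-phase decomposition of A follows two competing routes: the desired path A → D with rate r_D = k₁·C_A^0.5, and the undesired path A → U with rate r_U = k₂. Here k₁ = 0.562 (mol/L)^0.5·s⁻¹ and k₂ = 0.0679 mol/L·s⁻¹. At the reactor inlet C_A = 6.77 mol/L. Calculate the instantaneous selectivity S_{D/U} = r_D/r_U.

21.5

S_{D/U} = r_D/r_U = (k₁·C_A^0.5)/(k₂) = (k₁/k₂)·C_A^0.5.
= (0.562×6.770^0.5) / (0.0679) = 1.462/0.06790 = 21.5.
Since the desired path is higher order in A, keeping C_A high (PFR or concentrated feed) favours D.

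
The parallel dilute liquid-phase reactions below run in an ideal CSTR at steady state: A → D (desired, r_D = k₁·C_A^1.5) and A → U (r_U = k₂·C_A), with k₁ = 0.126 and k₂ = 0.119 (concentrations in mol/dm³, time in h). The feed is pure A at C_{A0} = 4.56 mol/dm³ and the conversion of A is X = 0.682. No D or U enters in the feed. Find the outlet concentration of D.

Exit C_A = C_{A0}(1−X) = 4.56×0.318 = 1.450 mol/dm³.
Rates in a CSTR are evaluated at the outlet concentration: r_D = 0.126×1.450^1.5 = 0.2200, r_U = 0.119×1.450 = 0.1726.
Fraction of consumed A going to D: r_D/(r_D+r_U) = 0.5604.
C_D = 0.5604·C_{A0}·X = 0.5604×4.56×0.682 = 1.74 mol/dm³.

1.74 mol/dm³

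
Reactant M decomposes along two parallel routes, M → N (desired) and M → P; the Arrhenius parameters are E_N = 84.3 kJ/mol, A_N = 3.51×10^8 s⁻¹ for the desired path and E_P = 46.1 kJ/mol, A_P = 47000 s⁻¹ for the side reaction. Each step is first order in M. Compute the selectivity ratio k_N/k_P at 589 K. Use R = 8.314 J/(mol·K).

3.06

k_N/k_P = (A_N/A_P)·exp[−(E_N−E_P)/(RT)] = (A_N/A_P)·exp[(E_P−E_N)/(RT)].
(E_P−E_N)/(RT) = (46.1−84.3)×10³/(8.314×589) = -38200/4897 = -7.801.
k_N/k_P = (3.51×10^8/47000)·exp(-7.801) = 7468 × 4.094×10^-4 = 3.06.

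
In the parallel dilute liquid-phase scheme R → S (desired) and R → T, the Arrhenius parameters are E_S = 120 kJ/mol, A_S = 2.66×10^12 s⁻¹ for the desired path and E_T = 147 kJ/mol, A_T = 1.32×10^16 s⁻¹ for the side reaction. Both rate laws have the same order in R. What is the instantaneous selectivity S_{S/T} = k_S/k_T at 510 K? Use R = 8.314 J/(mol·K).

Since both paths have the same order in R, the concentration cancels and S_{S/T} = k_S/k_T = (A_S/A_T)·exp[(E_T−E_S)/(RT)].
(E_T−E_S)/(RT) = (147−120)×10³/(8.314×510) = 27000/4240 = 6.368.
k_S/k_T = (2.66×10^12/1.32×10^16)·exp(6.368) = 2.015×10^-4 × 582.7 = 0.117.
Since E_S < E_T, lowering the temperature improves selectivity toward S.

0.117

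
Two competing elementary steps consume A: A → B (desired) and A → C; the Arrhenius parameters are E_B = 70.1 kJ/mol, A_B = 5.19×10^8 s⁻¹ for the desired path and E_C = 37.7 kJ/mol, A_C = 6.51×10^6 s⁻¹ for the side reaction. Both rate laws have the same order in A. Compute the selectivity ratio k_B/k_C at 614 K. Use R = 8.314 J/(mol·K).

With equal orders, S_{B/C} = k_B/k_C = (A_B/A_C)·exp[(E_C−E_B)/(RT)].
(E_C−E_B)/(RT) = (37.7−70.1)×10³/(8.314×614) = -32400/5105 = -6.347.
k_B/k_C = (5.19×10^8/6.51×10^6)·exp(-6.347) = 79.72 × 0.001752 = 0.140.

0.140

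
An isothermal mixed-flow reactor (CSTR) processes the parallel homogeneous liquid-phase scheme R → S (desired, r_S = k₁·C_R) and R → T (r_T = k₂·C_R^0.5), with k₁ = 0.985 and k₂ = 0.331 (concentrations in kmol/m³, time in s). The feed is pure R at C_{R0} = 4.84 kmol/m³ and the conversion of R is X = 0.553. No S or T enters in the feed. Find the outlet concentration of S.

Exit C_R = C_{R0}(1−X) = 4.84×0.447 = 2.163 kmol/m³.
In a CSTR the entire volume is at exit conditions, so r_S = 0.985×2.163 = 2.131 and r_T = 0.331×2.163^0.5 = 0.4869.
Fraction of consumed R going to S: r_S/(r_S+r_T) = 0.8140.
C_S = 0.8140·C_{R0}·X = 0.8140×4.84×0.553 = 2.18 kmol/m³.

2.18 kmol/m³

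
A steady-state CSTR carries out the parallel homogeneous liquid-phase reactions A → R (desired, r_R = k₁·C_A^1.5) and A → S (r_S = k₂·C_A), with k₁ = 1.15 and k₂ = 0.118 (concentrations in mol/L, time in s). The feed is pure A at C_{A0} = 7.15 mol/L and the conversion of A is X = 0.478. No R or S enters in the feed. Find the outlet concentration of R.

3.25 mol/L

Exit C_A = C_{A0}(1−X) = 7.15×0.522 = 3.732 mol/L.
Rates in a CSTR are evaluated at the outlet concentration: r_R = 1.15×3.732^1.5 = 8.292, r_S = 0.118×3.732 = 0.4404.
Fraction of consumed A going to R: r_R/(r_R+r_S) = 0.9496.
C_R = 0.9496·C_{A0}·X = 0.9496×7.15×0.478 = 3.25 mol/L.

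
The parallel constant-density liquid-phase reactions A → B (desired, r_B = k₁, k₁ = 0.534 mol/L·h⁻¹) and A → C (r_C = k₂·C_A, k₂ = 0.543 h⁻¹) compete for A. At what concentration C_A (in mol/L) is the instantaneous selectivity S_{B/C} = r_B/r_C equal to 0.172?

S_{B/C} = (k₁/k₂)·C_A⁻¹ ⇒ C_A = (S·k₂/k₁)^(-1).
= (0.172×0.543/0.534)^(-1) = (0.1749)^(-1) = 5.72 mol/L.

5.72 mol/L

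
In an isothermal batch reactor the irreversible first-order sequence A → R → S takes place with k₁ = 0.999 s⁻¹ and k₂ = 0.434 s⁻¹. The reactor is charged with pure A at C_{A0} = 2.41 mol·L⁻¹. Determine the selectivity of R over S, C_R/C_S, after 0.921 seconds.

For first-order series with pure A initially, C_R(t) = k₁C_{A0}/(k₂−k₁)·(e^(−k₁t) − e^(−k₂t)).
e^(−k₁t) = e^(−0.999×0.921) = e^(−0.9201) = 0.3985; e^(−k₂t) = e^(−0.3997) = 0.6705.
C_R = 0.999×2.41/(0.434−0.999) × (0.3985−0.6705) = (-4.261)×(-0.2720) = 1.159 mol·L⁻¹.
C_A = C_{A0}e^(−k₁t) = 0.9604 mol·L⁻¹, so C_S = C_{A0}−C_A−C_R = 0.2905 mol·L⁻¹; C_R/C_S = 3.99.

3.99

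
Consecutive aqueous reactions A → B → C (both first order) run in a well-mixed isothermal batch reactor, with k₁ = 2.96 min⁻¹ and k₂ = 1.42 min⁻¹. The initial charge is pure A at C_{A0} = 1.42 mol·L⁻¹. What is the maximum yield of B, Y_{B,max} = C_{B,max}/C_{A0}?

0.508

For a first-order series the maximum intermediate yield is C_{B,max}/C_{A0} = (k₁/k₂)^[k₂/(k₂−k₁)].
= (2.96/1.42)^(1.42/(1.42−2.96)) = (2.085)^(-0.9221) = 0.5080.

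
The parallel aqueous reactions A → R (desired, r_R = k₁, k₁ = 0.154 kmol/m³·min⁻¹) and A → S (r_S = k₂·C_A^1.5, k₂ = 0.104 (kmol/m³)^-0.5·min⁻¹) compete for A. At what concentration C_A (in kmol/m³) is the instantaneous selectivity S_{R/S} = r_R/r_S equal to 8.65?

0.308 kmol/m³

S_{R/S} = (k₁/k₂)·C_A^-1.5 ⇒ C_A = (S·k₂/k₁)^(1/(-1.5)).
= (8.65×0.104/0.154)^(-0.6667) = (5.842)^(-0.6667) = 0.308 kmol/m³.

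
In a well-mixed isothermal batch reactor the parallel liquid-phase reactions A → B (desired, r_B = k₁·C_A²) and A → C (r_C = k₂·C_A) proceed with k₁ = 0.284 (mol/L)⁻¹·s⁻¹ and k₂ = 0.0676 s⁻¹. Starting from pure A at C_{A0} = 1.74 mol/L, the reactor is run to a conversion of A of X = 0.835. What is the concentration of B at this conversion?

1.14 mol/L

C_A = C_{A0}(1−X) = 0.2871 mol/L.
Along a PFR/batch, dC_C/dC_A = −r_C/(r_B+r_C) = −k₂/(k₂+k₁·C_A).
Integrating from C_{A0} to C_A: C_C = (0.0676/0.284)·ln[(0.0676+0.284·1.74)/(0.0676+0.284·0.287)] = 0.2380·ln(0.5618/0.1491) = 0.3157 mol/L.
Then C_B = (C_{A0}−C_A) − C_C = 1.453 − 0.3157 = 1.137 mol/L.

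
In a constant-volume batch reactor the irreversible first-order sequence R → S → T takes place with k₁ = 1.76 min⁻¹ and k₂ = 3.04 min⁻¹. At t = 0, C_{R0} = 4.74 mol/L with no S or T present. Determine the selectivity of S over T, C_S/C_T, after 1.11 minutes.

0.208

The intermediate concentration in a first-order A→B→C sequence is C_S = k₁C_{R0}(e^(−k₁t) − e^(−k₂t))/(k₂−k₁).
e^(−k₁t) = e^(−1.76×1.11) = e^(−1.954) = 0.1418; e^(−k₂t) = e^(−3.374) = 0.03424.
C_S = 1.76×4.74/(3.04−1.76) × (0.1418−0.03424) = 6.517×0.1075 = 0.7008 mol/L.
C_R = C_{R0}e^(−k₁t) = 0.6720 mol/L, so C_T = C_{R0}−C_R−C_S = 3.367 mol/L; C_S/C_T = 0.208.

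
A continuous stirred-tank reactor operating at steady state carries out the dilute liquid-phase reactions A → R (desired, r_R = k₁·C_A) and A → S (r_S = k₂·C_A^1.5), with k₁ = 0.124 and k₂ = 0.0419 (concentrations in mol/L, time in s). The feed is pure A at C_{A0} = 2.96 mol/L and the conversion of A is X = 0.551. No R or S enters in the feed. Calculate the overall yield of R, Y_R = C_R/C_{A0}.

Exit C_A = C_{A0}(1−X) = 2.96×0.449 = 1.329 mol/L.
A CSTR operates uniformly at the exit composition, giving r_R = 0.1648 and r_S = 0.06420 (each k·C_A^n at C_A = 1.329).
Fraction of consumed A going to R: r_R/(r_R+r_S) = 0.7197.
C_R = 0.7197·C_{A0}·X = 0.7197×2.96×0.551 = 1.17 mol/L; Y_R = C_R/C_{A0} = 0.397.

0.397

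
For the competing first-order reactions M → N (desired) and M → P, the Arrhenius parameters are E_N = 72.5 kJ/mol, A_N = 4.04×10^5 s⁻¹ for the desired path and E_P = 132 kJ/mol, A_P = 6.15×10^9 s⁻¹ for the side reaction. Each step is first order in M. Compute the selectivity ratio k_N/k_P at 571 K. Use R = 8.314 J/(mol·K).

18.2

k_N/k_P = (A_N/A_P)·exp[−(E_N−E_P)/(RT)] = (A_N/A_P)·exp[(E_P−E_N)/(RT)].
(E_P−E_N)/(RT) = (132−72.5)×10³/(8.314×571) = 59500/4747 = 12.53.
k_N/k_P = (4.04×10^5/6.15×10^9)·exp(12.53) = 6.569×10^-5 × 2.775×10^5 = 18.2.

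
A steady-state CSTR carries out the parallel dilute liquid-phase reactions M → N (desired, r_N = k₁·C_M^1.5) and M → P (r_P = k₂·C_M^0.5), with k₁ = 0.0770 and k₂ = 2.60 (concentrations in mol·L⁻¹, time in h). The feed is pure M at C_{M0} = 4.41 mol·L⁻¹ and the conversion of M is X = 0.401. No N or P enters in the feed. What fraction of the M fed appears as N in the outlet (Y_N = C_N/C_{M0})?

0.0291

Exit C_M = C_{M0}(1−X) = 4.41×0.599 = 2.642 mol·L⁻¹.
In a CSTR the entire volume is at exit conditions, so r_N = 0.0770×2.642^1.5 = 0.3306 and r_P = 2.60×2.642^0.5 = 4.226.
Fraction of consumed M going to N: r_N/(r_N+r_P) = 0.07256.
C_N = 0.07256·C_{M0}·X = 0.07256×4.41×0.401 = 0.128 mol·L⁻¹; Y_N = C_N/C_{M0} = 0.0291.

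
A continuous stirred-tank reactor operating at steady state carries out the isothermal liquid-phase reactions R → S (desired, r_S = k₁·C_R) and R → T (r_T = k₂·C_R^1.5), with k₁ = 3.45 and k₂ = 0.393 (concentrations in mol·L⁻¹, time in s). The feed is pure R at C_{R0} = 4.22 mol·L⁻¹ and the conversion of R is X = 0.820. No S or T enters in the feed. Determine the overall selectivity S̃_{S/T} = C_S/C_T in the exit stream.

Exit C_R = C_{R0}(1−X) = 4.22×0.180 = 0.7596 mol·L⁻¹.
A CSTR operates uniformly at the exit composition, giving r_S = 2.621 and r_T = 0.2602 (each k·C_R^n at C_R = 0.7596).
Overall selectivity = C_S/C_T = r_Sτ/(r_Tτ) = r_S/r_T = 10.1.

10.1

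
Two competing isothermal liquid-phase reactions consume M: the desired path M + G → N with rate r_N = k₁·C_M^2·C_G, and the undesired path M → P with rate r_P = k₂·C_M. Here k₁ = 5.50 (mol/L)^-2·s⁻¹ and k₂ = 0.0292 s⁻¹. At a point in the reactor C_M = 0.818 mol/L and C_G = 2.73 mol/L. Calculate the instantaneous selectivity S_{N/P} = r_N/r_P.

421

S_{N/P} = r_N/r_P = (k₁·C_M^2·C_G)/(k₂·C_M) = (k₁/k₂)·C_M·C_G.
= (5.50×0.8180^2×2.730) / (0.0292×0.8180) = 10.05/0.02389 = 421.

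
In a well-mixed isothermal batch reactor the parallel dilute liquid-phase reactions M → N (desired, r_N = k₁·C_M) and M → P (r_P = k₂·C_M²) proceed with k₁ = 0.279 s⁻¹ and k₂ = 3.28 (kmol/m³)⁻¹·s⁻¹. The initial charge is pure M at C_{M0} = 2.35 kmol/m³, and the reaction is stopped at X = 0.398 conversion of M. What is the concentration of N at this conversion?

0.0412 kmol/m³

C_M = C_{M0}(1−X) = 1.415 kmol/m³.
Along a PFR/batch, dC_N/dC_M = −r_N/(r_N+r_P) = −k₁/(k₁+k₂·C_M).
Integrating from C_{M0} to C_M: C_N = (0.279/3.28)·ln[(0.279+3.28·2.35)/(0.279+3.28·1.41)] = 0.08506·ln(7.987/4.919) = 0.04123 kmol/m³.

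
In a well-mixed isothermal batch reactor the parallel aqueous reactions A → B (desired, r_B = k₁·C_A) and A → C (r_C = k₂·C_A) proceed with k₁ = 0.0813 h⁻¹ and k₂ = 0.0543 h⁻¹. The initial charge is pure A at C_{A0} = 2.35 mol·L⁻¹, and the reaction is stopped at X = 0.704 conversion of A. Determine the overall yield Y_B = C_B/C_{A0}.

C_A = C_{A0}(1−X) = 0.6956 mol·L⁻¹.
Both paths are first order in A, so the instantaneous fraction to B is constant: dC_B/d(−C_A) = k₁/(k₁+k₂) = 0.5996.
C_B = 0.5996·(C_{A0}−C_A) = 0.5996×1.654 = 0.992 mol·L⁻¹.
Y_B = C_B/C_{A0} = 0.9919/2.35 = 0.422.

0.422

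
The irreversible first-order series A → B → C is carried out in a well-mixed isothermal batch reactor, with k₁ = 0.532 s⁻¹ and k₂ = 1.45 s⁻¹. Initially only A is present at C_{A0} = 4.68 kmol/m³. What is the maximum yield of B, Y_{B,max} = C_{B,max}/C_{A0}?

For a first-order series the maximum intermediate yield is C_{B,max}/C_{A0} = (k₁/k₂)^[k₂/(k₂−k₁)].
= (0.532/1.45)^(1.45/(1.45−0.532)) = (0.3669)^(1.580) = 0.2052.

0.205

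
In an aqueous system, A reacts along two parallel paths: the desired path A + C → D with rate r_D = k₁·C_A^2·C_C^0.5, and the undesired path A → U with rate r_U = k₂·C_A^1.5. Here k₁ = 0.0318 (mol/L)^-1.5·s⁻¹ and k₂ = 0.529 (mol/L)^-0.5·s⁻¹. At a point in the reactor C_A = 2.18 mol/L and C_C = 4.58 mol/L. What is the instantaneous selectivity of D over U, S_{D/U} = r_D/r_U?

0.190

S_{D/U} = r_D/r_U = (k₁·C_A^2·C_C^0.5)/(k₂·C_A^1.5) = (k₁/k₂)·C_A^0.5·C_C^0.5.
= (0.0318×2.180^2×4.580^0.5) / (0.529×2.180^1.5) = 0.3234/1.703 = 0.190.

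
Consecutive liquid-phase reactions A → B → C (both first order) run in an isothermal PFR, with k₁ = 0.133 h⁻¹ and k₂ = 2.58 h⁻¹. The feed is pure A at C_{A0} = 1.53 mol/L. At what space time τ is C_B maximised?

1.21 h

Setting dC_B/dτ = 0 gives τ_opt = ln(k₂/k₁)/(k₂−k₁).
= ln(2.58/0.133)/(2.58−0.133) = ln(19.40)/2.447 = 2.965/2.447 = 1.21 h.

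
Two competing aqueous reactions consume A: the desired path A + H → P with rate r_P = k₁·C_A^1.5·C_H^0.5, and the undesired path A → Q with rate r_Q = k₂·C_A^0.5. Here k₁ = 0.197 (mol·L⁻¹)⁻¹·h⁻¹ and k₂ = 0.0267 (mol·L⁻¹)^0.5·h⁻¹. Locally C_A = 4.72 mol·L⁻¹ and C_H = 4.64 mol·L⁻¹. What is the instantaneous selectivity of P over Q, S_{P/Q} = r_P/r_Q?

75.0

S_{P/Q} = r_P/r_Q = (k₁·C_A^1.5·C_H^0.5)/(k₂·C_A^0.5) = (k₁/k₂)·C_A·C_H^0.5.
= (0.197×4.720^1.5×4.640^0.5) / (0.0267×4.720^0.5) = 4.351/0.05801 = 75.0.
Since the desired path is higher order in A, keeping C_A high (PFR or concentrated feed) favours P.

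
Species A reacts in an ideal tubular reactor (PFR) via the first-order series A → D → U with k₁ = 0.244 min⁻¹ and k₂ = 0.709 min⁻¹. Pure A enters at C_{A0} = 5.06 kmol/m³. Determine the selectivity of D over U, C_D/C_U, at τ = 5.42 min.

Solving the coupled first-order balances gives C_D(τ) = [k₁/(k₂−k₁)]·C_{A0}·(e^(−k₁τ) − e^(−k₂τ)).
e^(−k₁τ) = e^(−0.244×5.42) = e^(−1.322) = 0.2665; e^(−k₂τ) = e^(−3.843) = 0.02143.
C_D = 0.244×5.06/(0.709−0.244) × (0.2665−0.02143) = 2.655×0.2450 = 0.6506 kmol/m³.
C_A = C_{A0}e^(−k₁τ) = 1.348 kmol/m³, so C_U = C_{A0}−C_A−C_D = 3.061 kmol/m³; C_D/C_U = 0.213.

0.213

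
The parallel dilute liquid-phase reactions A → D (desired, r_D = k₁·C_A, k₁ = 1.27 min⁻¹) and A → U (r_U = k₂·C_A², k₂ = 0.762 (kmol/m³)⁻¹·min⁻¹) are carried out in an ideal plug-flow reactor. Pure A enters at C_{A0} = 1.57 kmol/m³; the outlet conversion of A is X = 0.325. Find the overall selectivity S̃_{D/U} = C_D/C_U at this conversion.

1.27

C_A = C_{A0}(1−X) = 1.060 kmol/m³.
Along a PFR/batch, dC_D/dC_A = −r_D/(r_D+r_U) = −k₁/(k₁+k₂·C_A).
Integrating from C_{A0} to C_A: C_D = (1.27/0.762)·ln[(1.27+0.762·1.57)/(1.27+0.762·1.06)] = 1.667·ln(2.466/2.078) = 0.2859 kmol/m³.
C_U = (C_{A0}−C_A)−C_D = 0.2243 kmol/m³; S̃_{D/U} = 0.2859/0.2243 = 1.27.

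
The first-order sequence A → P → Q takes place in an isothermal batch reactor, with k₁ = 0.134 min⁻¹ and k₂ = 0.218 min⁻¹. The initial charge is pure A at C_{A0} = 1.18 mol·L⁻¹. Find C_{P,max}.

For a first-order series the maximum intermediate yield is C_{P,max}/C_{A0} = (k₁/k₂)^[k₂/(k₂−k₁)].
= (0.134/0.218)^(0.218/(0.218−0.134)) = (0.6147)^(2.595) = 0.2828.
C_{P,max} = 0.2828×1.18 = 0.334 mol·L⁻¹.

0.334 mol·L⁻¹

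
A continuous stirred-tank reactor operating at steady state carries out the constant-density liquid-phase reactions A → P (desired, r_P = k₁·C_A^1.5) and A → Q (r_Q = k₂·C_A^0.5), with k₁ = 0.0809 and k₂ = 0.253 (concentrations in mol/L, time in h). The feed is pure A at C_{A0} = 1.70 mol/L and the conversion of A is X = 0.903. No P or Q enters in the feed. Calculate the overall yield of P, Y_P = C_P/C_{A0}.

Exit C_A = C_{A0}(1−X) = 1.70×0.0970 = 0.1649 mol/L.
A CSTR operates uniformly at the exit composition, giving r_P = 0.005417 and r_Q = 0.1027 (each k·C_A^n at C_A = 0.1649).
Fraction of consumed A going to P: r_P/(r_P+r_Q) = 0.05009.
C_P = 0.05009·C_{A0}·X = 0.05009×1.70×0.903 = 0.0769 mol/L; Y_P = C_P/C_{A0} = 0.0452.

0.0452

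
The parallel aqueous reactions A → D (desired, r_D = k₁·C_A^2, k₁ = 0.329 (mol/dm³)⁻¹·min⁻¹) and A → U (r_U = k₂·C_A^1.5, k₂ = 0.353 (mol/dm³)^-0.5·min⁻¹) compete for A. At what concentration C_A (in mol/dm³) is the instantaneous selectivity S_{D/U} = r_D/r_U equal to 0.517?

S_{D/U} = (k₁/k₂)·C_A^0.5 ⇒ C_A = (S·k₂/k₁)^(2).
= (0.517×0.353/0.329)^(2) = (0.5547)^(2) = 0.308 mol/dm³.

0.308 mol/dm³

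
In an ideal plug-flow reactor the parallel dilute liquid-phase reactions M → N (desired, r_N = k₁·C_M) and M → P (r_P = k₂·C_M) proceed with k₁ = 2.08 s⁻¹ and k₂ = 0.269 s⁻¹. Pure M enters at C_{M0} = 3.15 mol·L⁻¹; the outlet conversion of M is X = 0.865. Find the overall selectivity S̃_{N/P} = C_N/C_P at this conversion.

7.73

C_M = C_{M0}(1−X) = 0.4253 mol·L⁻¹.
Both paths are first order in M, so the instantaneous fraction to N is constant: dC_N/d(−C_M) = k₁/(k₁+k₂) = 0.8855.
C_N = 0.8855·(C_{M0}−C_M) = 0.8855×2.725 = 2.41 mol·L⁻¹.
C_P = (C_{M0}−C_M)−C_N = 0.3120 mol·L⁻¹; S̃_{N/P} = 2.413/0.3120 = 7.73.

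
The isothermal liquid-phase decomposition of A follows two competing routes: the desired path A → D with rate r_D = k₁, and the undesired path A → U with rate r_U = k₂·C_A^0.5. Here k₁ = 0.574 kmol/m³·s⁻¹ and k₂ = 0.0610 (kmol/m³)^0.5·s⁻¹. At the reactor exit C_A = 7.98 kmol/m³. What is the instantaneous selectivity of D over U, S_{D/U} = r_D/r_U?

S_{D/U} = r_D/r_U = (k₁)/(k₂·C_A^0.5) = (k₁/k₂)·C_A^-0.5.
= (0.574) / (0.0610×7.980^0.5) = 0.5740/0.1723 = 3.33.

3.33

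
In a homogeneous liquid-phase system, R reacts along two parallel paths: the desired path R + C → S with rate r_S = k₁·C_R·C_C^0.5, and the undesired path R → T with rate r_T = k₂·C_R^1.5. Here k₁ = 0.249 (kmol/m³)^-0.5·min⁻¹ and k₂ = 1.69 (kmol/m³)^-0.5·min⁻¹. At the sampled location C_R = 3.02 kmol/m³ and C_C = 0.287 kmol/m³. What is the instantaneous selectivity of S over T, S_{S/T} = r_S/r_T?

0.0454

S_{S/T} = r_S/r_T = (k₁·C_R·C_C^0.5)/(k₂·C_R^1.5) = (k₁/k₂)·C_R^-0.5·C_C^0.5.
= (0.249×3.020×0.2870^0.5) / (1.69×3.020^1.5) = 0.4029/8.869 = 0.0454.
The undesired path is higher order in R, so low C_R (CSTR or dilute feed) favours S.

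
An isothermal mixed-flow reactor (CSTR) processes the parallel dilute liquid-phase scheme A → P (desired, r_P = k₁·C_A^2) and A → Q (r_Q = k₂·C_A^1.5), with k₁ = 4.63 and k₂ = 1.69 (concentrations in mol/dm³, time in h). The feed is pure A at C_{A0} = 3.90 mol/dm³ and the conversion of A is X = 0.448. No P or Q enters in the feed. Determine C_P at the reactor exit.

1.40 mol/dm³

Exit C_A = C_{A0}(1−X) = 3.90×0.552 = 2.153 mol/dm³.
Rates in a CSTR are evaluated at the outlet concentration: r_P = 4.63×2.153^2 = 21.46, r_Q = 1.69×2.153^1.5 = 5.338.
Fraction of consumed A going to P: r_P/(r_P+r_Q) = 0.8008.
C_P = 0.8008·C_{A0}·X = 0.8008×3.90×0.448 = 1.40 mol/dm³.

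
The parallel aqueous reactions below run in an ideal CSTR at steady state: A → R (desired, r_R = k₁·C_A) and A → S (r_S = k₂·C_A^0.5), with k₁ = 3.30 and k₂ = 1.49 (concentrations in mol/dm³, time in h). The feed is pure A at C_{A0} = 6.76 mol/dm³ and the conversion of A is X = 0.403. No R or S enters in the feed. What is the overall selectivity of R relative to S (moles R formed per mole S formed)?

4.45

Exit C_A = C_{A0}(1−X) = 6.76×0.597 = 4.036 mol/dm³.
Rates in a CSTR are evaluated at the outlet concentration: r_R = 3.30×4.036 = 13.32, r_S = 1.49×4.036^0.5 = 2.993.
Overall selectivity = C_R/C_S = r_Rτ/(r_Sτ) = r_R/r_S = 4.45.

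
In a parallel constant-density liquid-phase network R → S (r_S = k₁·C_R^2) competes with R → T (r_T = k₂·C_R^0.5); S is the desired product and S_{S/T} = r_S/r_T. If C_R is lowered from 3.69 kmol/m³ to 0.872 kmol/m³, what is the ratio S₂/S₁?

0.115

S_{S/T} = (k₁/k₂)·C_R^1.5, so S₂/S₁ = (C_{R,2}/C_{R,1})^1.5.
= (0.872/3.69)^1.5 = (0.2363)^1.5 = 0.115.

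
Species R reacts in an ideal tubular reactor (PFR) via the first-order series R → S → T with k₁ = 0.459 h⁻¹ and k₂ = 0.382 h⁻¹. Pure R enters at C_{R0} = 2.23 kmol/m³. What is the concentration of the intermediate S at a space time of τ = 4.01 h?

0.763 kmol/m³

For first-order series with pure R initially, C_S(τ) = k₁C_{R0}/(k₂−k₁)·(e^(−k₁τ) − e^(−k₂τ)).
e^(−k₁τ) = e^(−0.459×4.01) = e^(−1.841) = 0.1587; e^(−k₂τ) = e^(−1.532) = 0.2161.
C_S = 0.459×2.23/(0.382−0.459) × (0.1587−0.2161) = (-13.29)×(-0.05742) = 0.7633 kmol/m³.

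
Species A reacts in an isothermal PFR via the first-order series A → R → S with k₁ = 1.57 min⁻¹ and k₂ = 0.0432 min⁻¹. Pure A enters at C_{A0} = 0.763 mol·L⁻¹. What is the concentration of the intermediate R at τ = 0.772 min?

0.525 mol·L⁻¹

For first-order series with pure A initially, C_R(τ) = k₁C_{A0}/(k₂−k₁)·(e^(−k₁τ) − e^(−k₂τ)).
e^(−k₁τ) = e^(−1.57×0.772) = e^(−1.212) = 0.2976; e^(−k₂τ) = e^(−0.03335) = 0.9672.
C_R = 1.57×0.763/(0.0432−1.57) × (0.2976−0.9672) = (-0.7846)×(-0.6696) = 0.5254 mol·L⁻¹.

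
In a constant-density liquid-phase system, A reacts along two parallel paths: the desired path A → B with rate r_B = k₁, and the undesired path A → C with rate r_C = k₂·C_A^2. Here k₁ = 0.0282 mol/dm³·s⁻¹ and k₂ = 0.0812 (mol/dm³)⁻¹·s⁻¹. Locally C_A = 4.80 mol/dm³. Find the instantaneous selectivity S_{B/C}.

S_{B/C} = r_B/r_C = (k₁)/(k₂·C_A^2) = (k₁/k₂)·C_A^-2.
= (0.0282) / (0.0812×4.800^2) = 0.02820/1.871 = 0.0151.
The undesired path is higher order in A, so low C_A (CSTR or dilute feed) favours B.

0.0151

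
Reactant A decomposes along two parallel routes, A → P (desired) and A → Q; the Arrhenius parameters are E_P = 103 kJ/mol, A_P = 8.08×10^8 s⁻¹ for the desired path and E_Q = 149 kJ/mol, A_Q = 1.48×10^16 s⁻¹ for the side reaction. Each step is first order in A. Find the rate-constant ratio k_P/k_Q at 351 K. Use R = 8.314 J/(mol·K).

0.383

Since both paths have the same order in A, the concentration cancels and S_{P/Q} = k_P/k_Q = (A_P/A_Q)·exp[(E_Q−E_P)/(RT)].
(E_Q−E_P)/(RT) = (149−103)×10³/(8.314×351) = 46000/2918 = 15.76.
k_P/k_Q = (8.08×10^8/1.48×10^16)·exp(15.76) = 5.459×10^-8 × 7.012×10^6 = 0.383.
Since E_P < E_Q, lowering the temperature improves selectivity toward P.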